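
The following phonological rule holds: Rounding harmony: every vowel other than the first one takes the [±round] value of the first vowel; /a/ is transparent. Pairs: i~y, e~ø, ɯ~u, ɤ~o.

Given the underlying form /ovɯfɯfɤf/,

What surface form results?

[ovufufof]

/ɯ/ harmonizes with /o/ ([+round]) → [u]
/ɯ/ harmonizes with /o/ ([+round]) → [u]
/ɤ/ harmonizes with /o/ ([+round]) → [o]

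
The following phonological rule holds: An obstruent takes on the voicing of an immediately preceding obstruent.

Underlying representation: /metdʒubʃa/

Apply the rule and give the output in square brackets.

/dʒ/ after /t/ (voiceless) → [tʃ]
/ʃ/ after /b/ (voiced) → [ʒ]

[mettʃubʒa]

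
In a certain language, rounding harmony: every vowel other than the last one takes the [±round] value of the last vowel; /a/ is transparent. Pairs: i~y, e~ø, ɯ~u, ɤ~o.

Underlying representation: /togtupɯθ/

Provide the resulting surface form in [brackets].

[tɤgtɯpɯθ]

/o/ harmonizes with /ɯ/ ([-round]) → [ɤ]
/u/ harmonizes with /ɯ/ ([-round]) → [ɯ]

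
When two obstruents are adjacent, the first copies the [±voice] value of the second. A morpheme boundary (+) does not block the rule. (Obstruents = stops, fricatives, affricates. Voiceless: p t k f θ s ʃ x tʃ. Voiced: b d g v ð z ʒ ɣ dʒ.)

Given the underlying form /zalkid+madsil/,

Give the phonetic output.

[zalkid+matsil]

/d/ before /s/ (voiceless) → [t]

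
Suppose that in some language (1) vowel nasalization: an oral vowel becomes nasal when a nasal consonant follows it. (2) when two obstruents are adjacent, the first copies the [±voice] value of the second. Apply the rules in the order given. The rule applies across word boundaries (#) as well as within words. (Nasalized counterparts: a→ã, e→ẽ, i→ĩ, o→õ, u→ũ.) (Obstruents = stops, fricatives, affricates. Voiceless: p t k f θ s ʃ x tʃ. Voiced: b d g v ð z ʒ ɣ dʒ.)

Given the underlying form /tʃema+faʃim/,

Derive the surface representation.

[tʃẽma+faʃĩm]

Rule 1: /e/ before nasal /m/ → [ẽ]
Rule 1: /i/ before nasal /m/ → [ĩ]
After rule 1: tʃẽma+faʃĩm
Rule 2: no segment meets the rule's conditions; no change.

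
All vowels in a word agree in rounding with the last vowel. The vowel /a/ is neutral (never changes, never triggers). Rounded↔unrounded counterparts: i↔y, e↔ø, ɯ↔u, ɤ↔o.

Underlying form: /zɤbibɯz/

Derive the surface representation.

[zɤbibɯz]

no segment meets the rule's conditions; no change.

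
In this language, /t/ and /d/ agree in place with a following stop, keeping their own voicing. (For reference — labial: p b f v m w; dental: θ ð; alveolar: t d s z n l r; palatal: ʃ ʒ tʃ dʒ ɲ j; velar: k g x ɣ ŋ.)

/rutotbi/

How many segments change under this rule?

/t/ before /b/ (labial) → [p]
1 segment changes.

1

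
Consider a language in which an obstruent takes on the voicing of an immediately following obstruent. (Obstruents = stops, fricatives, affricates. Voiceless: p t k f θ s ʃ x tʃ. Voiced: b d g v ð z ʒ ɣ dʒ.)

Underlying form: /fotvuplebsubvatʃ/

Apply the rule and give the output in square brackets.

[fodvuplepsubvatʃ]

/t/ before /v/ (voiced) → [d]
/b/ before /s/ (voiceless) → [p]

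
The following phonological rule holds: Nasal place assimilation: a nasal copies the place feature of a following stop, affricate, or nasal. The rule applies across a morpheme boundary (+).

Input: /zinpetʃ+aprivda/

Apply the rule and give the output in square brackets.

[zimpetʃ+aprivda]

/n/ before /p/ (labial) → [m]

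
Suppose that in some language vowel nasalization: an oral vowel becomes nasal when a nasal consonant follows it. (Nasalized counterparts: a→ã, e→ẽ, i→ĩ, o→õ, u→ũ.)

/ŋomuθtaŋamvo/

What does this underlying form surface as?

[ŋõmuθtãŋãmvo]

/o/ before nasal /m/ → [õ]
/a/ before nasal /ŋ/ → [ã]
/a/ before nasal /m/ → [ã]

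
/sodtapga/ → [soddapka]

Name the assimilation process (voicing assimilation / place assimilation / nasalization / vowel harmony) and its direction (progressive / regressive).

voicing assimilation, progressive

/t/→[d] /g/→[k].
Each target copies a feature from the preceding segment, so the direction is progressive.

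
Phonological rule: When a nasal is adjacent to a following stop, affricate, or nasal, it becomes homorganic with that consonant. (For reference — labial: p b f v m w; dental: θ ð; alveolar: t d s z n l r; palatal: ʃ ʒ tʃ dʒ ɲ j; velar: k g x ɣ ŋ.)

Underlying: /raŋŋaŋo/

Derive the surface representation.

no segment meets the rule's conditions; no change.

[raŋŋaŋo]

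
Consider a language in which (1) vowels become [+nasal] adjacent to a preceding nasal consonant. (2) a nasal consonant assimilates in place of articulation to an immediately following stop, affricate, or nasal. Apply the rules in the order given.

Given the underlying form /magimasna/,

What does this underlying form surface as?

Rule 1: /a/ after nasal /m/ → [ã]
Rule 1: /a/ after nasal /m/ → [ã]
Rule 1: /a/ after nasal /n/ → [ã]
After rule 1: mãgimãsnã
Rule 2: no segment meets the rule's conditions; no change.

[mãgimãsnã]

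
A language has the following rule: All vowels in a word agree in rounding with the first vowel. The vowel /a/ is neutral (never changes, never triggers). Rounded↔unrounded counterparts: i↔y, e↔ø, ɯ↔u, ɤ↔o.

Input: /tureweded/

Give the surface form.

/e/ harmonizes with /u/ ([+round]) → [ø]
/e/ harmonizes with /u/ ([+round]) → [ø]
/e/ harmonizes with /u/ ([+round]) → [ø]

[turøwødød]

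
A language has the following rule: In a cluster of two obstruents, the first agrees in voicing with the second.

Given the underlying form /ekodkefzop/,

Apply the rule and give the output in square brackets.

[ekotkevzop]

/d/ before /k/ (voiceless) → [t]
/f/ before /z/ (voiced) → [v]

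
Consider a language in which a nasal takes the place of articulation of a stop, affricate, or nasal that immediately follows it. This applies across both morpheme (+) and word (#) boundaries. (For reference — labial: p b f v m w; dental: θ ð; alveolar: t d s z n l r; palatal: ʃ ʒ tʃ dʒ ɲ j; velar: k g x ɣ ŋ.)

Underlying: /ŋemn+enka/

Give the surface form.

[ŋenn+eŋka]

/m/ before /n/ (alveolar) → [n]
/n/ before /k/ (velar) → [ŋ]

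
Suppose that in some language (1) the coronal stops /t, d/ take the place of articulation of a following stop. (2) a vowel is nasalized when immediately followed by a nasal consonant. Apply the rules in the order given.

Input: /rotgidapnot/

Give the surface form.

Rule 1: /t/ before /g/ (velar) → [k]
After rule 1: rokgidapnot
Rule 2: no segment meets the rule's conditions; no change.

[rokgidapnot]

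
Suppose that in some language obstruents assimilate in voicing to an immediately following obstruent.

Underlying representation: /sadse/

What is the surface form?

/d/ before /s/ (voiceless) → [t]

[satse]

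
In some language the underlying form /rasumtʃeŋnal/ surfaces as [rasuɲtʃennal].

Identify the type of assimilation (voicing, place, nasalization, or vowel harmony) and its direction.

place assimilation, regressive

/m/→[ɲ] /ŋ/→[n].
Each target copies a feature from the following segment, so the direction is regressive.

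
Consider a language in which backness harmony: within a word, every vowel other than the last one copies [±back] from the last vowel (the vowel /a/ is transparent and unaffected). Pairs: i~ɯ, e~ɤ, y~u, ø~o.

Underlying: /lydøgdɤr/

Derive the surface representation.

/y/ harmonizes with /ɤ/ ([+back]) → [u]
/ø/ harmonizes with /ɤ/ ([+back]) → [o]

[ludogdɤr]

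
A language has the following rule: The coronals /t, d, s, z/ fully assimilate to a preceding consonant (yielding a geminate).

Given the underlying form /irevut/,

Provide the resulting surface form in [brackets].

no segment meets the rule's conditions; no change.

[irevut]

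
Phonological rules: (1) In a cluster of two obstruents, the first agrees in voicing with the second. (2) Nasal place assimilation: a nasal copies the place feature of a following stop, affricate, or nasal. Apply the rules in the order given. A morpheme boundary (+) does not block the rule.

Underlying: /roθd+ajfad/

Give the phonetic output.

Rule 1: /θ/ before /d/ (voiced) → [ð]
After rule 1: roðd+ajfad
Rule 2: no segment meets the rule's conditions; no change.

[roðd+ajfad]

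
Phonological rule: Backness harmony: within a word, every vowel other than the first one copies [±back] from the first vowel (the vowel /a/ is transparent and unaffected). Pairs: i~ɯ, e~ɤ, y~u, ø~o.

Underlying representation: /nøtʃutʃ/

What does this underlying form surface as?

/u/ harmonizes with /ø/ ([-back]) → [y]

[nøtʃytʃ]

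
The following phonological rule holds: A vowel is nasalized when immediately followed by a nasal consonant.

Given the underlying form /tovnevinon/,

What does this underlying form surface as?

/i/ before nasal /n/ → [ĩ]
/o/ before nasal /n/ → [õ]

[tovnevĩnõn]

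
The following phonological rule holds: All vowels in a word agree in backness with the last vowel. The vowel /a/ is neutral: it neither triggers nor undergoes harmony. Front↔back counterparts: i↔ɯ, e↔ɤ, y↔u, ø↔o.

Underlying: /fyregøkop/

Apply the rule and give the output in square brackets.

[furɤgokop]

/y/ harmonizes with /o/ ([+back]) → [u]
/e/ harmonizes with /o/ ([+back]) → [ɤ]
/ø/ harmonizes with /o/ ([+back]) → [o]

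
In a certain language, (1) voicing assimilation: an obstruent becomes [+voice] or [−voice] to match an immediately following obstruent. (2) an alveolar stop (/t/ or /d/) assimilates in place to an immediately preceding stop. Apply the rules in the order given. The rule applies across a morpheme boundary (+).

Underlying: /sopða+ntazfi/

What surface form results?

[sobða+ntasfi]

Rule 1: /p/ before /ð/ (voiced) → [b]
Rule 1: /z/ before /f/ (voiceless) → [s]
After rule 1: sobða+ntasfi
Rule 2: no segment meets the rule's conditions; no change.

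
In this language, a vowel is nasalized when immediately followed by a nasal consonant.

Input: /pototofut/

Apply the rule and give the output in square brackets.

no segment meets the rule's conditions; no change.

[pototofut]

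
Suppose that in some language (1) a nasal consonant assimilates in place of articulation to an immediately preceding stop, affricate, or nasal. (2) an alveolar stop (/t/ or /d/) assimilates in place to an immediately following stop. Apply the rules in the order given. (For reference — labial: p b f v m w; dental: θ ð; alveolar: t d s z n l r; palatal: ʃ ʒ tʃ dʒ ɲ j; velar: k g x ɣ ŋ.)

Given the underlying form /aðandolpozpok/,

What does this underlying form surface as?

[aðandolpozpok]

Rule 1: no segment meets the rule's conditions; no change.
After rule 1: aðandolpozpok
Rule 2: no segment meets the rule's conditions; no change.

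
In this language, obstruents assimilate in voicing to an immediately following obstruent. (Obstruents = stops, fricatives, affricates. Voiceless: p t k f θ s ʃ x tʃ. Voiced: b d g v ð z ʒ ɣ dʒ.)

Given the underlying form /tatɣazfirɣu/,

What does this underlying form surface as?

[tadɣasfirɣu]

/t/ before /ɣ/ (voiced) → [d]
/z/ before /f/ (voiceless) → [s]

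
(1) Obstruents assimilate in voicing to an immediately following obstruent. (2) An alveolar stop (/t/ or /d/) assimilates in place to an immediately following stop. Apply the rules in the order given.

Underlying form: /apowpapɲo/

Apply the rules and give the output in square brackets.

Rule 1: no segment meets the rule's conditions; no change.
After rule 1: apowpapɲo
Rule 2: no segment meets the rule's conditions; no change.

[apowpapɲo]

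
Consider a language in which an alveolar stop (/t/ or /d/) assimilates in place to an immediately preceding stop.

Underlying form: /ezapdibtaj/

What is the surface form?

/d/ after /p/ (labial) → [b]
/t/ after /b/ (labial) → [p]

[ezapbibpaj]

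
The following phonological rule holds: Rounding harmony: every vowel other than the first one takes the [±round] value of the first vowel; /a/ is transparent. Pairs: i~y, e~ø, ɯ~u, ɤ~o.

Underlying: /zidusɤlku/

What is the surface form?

/u/ harmonizes with /i/ ([-round]) → [ɯ]
/u/ harmonizes with /i/ ([-round]) → [ɯ]

[zidɯsɤlkɯ]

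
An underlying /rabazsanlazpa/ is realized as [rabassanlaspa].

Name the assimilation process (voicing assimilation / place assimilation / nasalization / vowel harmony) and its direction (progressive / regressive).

/z/→[s] /z/→[s].
Each target copies a feature from the following segment, so the direction is regressive.

voicing assimilation, regressive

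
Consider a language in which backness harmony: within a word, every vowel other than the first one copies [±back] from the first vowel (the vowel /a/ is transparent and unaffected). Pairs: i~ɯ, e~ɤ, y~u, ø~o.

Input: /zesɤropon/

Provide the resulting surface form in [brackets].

[zeserøpøn]

/ɤ/ harmonizes with /e/ ([-back]) → [e]
/o/ harmonizes with /e/ ([-back]) → [ø]
/o/ harmonizes with /e/ ([-back]) → [ø]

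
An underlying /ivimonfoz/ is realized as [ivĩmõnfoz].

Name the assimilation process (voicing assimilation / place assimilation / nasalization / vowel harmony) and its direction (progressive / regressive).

/i/→[ĩ] /o/→[õ].
Each target copies a feature from the following segment, so the direction is regressive.

nasalization, regressive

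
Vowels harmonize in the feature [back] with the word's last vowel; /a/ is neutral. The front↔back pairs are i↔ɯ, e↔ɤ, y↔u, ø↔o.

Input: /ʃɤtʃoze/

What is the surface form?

[ʃetʃøze]

/ɤ/ harmonizes with /e/ ([-back]) → [e]
/o/ harmonizes with /e/ ([-back]) → [ø]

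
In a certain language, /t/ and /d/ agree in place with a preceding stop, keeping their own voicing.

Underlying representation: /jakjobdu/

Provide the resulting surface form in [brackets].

[jakjobbu]

/d/ after /b/ (labial) → [b]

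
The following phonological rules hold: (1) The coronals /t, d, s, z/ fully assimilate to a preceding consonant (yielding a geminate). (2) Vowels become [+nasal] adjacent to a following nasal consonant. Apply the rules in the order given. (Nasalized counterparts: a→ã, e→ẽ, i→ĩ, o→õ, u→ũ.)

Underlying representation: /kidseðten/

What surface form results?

[kiddeððẽn]

Rule 1: /s/ after /d/ → [d] (total assimilation)
Rule 1: /t/ after /ð/ → [ð] (total assimilation)
After rule 1: kiddeððen
Rule 2: /e/ before nasal /n/ → [ẽ]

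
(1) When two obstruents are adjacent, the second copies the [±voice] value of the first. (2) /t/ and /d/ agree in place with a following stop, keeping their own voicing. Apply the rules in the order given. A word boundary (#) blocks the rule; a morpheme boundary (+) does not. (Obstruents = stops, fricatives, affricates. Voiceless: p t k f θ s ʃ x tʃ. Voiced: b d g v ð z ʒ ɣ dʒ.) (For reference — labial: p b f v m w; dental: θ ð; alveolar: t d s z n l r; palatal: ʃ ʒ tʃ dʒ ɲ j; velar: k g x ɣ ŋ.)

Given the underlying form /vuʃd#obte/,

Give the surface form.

[vuʃt#obde]

Rule 1: /d/ after /ʃ/ (voiceless) → [t]
Rule 1: /t/ after /b/ (voiced) → [d]
After rule 1: vuʃt#obde
Rule 2: no segment meets the rule's conditions; no change.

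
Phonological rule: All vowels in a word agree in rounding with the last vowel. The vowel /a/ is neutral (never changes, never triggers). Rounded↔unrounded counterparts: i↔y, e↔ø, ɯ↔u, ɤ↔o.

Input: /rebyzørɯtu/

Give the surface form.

/e/ harmonizes with /u/ ([+round]) → [ø]
/ɯ/ harmonizes with /u/ ([+round]) → [u]

[røbyzørutu]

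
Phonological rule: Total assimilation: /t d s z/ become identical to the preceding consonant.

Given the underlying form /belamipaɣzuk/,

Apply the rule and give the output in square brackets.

/z/ after /ɣ/ → [ɣ] (total assimilation)

[belamipaɣɣuk]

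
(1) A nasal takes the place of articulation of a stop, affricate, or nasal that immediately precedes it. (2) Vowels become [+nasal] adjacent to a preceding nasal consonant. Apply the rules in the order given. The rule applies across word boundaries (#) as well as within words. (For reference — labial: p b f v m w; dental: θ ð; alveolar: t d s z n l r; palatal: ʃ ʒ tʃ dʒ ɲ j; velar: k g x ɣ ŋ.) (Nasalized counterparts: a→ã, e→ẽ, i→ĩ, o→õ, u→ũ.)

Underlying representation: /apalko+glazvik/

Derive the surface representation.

[apalko+glazvik]

Rule 1: no segment meets the rule's conditions; no change.
After rule 1: apalko+glazvik
Rule 2: no segment meets the rule's conditions; no change.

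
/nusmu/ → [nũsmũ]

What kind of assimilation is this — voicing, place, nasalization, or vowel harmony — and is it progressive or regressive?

/u/→[ũ] /u/→[ũ].
Each target copies a feature from the preceding segment, so the direction is progressive.

nasalization, progressive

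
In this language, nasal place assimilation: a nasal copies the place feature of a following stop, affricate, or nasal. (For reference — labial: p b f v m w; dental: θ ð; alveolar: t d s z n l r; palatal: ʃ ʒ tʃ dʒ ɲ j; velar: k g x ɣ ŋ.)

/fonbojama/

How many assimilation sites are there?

/n/ before /b/ (labial) → [m]
1 segment changes.

1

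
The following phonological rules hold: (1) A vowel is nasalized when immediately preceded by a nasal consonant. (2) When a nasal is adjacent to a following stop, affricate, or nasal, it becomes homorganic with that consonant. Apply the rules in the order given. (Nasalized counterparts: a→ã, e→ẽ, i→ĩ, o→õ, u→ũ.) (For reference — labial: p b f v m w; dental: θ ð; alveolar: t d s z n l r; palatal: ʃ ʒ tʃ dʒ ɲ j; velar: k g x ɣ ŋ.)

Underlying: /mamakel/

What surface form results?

[mãmãkel]

Rule 1: /a/ after nasal /m/ → [ã]
Rule 1: /a/ after nasal /m/ → [ã]
After rule 1: mãmãkel
Rule 2: no segment meets the rule's conditions; no change.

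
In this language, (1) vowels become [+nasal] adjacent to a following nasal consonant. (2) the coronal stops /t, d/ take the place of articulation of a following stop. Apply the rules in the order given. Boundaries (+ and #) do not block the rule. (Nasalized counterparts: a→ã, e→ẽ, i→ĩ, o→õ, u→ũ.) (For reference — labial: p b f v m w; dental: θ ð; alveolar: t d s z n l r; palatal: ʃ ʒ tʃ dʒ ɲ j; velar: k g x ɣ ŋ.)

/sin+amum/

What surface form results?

[sĩn+ãmũm]

Rule 1: /i/ before nasal /n/ → [ĩ]
Rule 1: /a/ before nasal /m/ → [ã]
Rule 1: /u/ before nasal /m/ → [ũ]
After rule 1: sĩn+ãmũm
Rule 2: no segment meets the rule's conditions; no change.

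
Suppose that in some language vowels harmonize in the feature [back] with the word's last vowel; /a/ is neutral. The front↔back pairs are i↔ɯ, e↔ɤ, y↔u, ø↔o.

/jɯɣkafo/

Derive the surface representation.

[jɯɣkafo]

no segment meets the rule's conditions; no change.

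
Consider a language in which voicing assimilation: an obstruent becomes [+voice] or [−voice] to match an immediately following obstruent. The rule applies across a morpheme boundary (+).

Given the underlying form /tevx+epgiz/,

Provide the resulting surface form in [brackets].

[tefx+ebgiz]

/v/ before /x/ (voiceless) → [f]
/p/ before /g/ (voiced) → [b]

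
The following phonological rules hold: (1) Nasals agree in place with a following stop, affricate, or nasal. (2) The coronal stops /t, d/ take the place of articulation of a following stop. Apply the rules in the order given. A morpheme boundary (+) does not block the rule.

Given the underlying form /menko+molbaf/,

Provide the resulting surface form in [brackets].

[meŋko+molbaf]

Rule 1: /n/ before /k/ (velar) → [ŋ]
After rule 1: meŋko+molbaf
Rule 2: no segment meets the rule's conditions; no change.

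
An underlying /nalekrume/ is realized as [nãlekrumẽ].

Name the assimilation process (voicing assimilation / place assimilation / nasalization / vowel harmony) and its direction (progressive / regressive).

nasalization, progressive

/a/→[ã] /e/→[ẽ].
Each target copies a feature from the preceding segment, so the direction is progressive.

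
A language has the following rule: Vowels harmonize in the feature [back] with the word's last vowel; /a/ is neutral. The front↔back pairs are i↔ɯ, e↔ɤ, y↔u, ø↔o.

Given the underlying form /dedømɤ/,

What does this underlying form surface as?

[dɤdomɤ]

/e/ harmonizes with /ɤ/ ([+back]) → [ɤ]
/ø/ harmonizes with /ɤ/ ([+back]) → [o]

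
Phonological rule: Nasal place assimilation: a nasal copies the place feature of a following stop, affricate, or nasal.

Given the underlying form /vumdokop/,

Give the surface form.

[vundokop]

/m/ before /d/ (alveolar) → [n]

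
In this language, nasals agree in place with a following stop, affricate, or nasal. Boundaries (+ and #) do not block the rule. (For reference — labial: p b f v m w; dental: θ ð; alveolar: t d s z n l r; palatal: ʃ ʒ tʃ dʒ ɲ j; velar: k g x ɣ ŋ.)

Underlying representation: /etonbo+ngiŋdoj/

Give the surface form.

[etombo+ŋgindoj]

/n/ before /b/ (labial) → [m]
/n/ before /g/ (velar) → [ŋ]
/ŋ/ before /d/ (alveolar) → [n]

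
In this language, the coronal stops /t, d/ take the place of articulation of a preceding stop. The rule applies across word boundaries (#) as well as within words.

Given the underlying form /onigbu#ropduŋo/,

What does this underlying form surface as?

[onigbu#ropbuŋo]

/d/ after /p/ (labial) → [b]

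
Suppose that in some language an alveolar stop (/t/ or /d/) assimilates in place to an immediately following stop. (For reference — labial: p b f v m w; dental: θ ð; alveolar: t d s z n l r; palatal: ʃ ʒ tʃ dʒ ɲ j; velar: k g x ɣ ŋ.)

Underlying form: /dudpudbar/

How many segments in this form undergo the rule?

/d/ before /p/ (labial) → [b]
/d/ before /b/ (labial) → [b]
2 segments change.

2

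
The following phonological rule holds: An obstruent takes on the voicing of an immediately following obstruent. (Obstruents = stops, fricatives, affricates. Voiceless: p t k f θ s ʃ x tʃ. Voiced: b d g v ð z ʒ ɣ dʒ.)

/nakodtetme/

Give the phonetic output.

/d/ before /t/ (voiceless) → [t]

[nakottetme]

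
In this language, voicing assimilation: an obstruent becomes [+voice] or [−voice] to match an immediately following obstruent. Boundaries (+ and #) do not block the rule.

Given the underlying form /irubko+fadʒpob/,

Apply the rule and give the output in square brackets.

[irupko+fatʃpob]

/b/ before /k/ (voiceless) → [p]
/dʒ/ before /p/ (voiceless) → [tʃ]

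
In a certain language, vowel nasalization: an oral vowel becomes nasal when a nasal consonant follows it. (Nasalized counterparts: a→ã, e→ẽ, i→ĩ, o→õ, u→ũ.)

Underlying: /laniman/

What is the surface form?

/a/ before nasal /n/ → [ã]
/i/ before nasal /m/ → [ĩ]
/a/ before nasal /n/ → [ã]

[lãnĩmãn]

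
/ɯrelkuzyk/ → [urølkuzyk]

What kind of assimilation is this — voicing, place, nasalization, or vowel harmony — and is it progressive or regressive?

vowel harmony, regressive

/ɯ/→[u] /e/→[ø].
Vowels agree with the last vowel, so the harmony is regressive.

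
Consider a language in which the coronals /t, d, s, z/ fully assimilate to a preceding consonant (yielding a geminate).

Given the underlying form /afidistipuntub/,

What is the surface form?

/t/ after /s/ → [s] (total assimilation)
/t/ after /n/ → [n] (total assimilation)

[afidissipunnub]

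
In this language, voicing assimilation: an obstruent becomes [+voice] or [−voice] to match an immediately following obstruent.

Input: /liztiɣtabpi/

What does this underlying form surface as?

/z/ before /t/ (voiceless) → [s]
/ɣ/ before /t/ (voiceless) → [x]
/b/ before /p/ (voiceless) → [p]

[listixtappi]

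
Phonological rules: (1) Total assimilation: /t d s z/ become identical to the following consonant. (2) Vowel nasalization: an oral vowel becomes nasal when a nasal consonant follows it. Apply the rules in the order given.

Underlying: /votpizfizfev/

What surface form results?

Rule 1: /t/ before /p/ → [p] (total assimilation)
Rule 1: /z/ before /f/ → [f] (total assimilation)
Rule 1: /z/ before /f/ → [f] (total assimilation)
After rule 1: voppiffiffev
Rule 2: no segment meets the rule's conditions; no change.

[voppiffiffev]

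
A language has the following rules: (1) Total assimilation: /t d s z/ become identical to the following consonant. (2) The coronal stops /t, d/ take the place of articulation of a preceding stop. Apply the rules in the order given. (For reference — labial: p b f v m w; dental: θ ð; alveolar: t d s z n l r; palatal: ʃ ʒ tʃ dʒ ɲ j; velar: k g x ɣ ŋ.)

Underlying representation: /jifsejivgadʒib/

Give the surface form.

[jifsejivgadʒib]

Rule 1: no segment meets the rule's conditions; no change.
After rule 1: jifsejivgadʒib
Rule 2: no segment meets the rule's conditions; no change.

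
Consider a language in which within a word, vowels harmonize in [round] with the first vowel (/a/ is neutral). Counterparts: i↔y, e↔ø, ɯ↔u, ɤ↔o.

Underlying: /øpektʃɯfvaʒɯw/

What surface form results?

/e/ harmonizes with /ø/ ([+round]) → [ø]
/ɯ/ harmonizes with /ø/ ([+round]) → [u]
/ɯ/ harmonizes with /ø/ ([+round]) → [u]

[øpøktʃufvaʒuw]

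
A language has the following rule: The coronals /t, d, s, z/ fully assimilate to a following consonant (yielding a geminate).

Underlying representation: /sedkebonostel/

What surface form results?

[sekkebonottel]

/d/ before /k/ → [k] (total assimilation)
/s/ before /t/ → [t] (total assimilation)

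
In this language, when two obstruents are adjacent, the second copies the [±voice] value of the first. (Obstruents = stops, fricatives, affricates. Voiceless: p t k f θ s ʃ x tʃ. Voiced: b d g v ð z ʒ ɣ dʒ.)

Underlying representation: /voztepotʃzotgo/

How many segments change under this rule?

3

/t/ after /z/ (voiced) → [d]
/z/ after /tʃ/ (voiceless) → [s]
/g/ after /t/ (voiceless) → [k]
3 segments change.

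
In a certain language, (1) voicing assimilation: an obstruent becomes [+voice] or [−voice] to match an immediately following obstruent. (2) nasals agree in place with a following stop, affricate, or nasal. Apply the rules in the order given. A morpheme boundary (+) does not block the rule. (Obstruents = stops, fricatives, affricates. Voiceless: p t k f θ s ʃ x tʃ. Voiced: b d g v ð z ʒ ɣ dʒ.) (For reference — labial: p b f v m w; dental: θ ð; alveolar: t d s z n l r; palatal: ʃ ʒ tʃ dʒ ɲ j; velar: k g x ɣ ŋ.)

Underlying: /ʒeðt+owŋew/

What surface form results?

Rule 1: /ð/ before /t/ (voiceless) → [θ]
After rule 1: ʒeθt+owŋew
Rule 2: no segment meets the rule's conditions; no change.

[ʒeθt+owŋew]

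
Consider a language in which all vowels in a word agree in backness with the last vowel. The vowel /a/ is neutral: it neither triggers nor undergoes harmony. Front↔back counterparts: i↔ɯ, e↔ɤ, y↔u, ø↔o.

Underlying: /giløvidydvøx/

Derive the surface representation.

[giløvidydvøx]

no segment meets the rule's conditions; no change.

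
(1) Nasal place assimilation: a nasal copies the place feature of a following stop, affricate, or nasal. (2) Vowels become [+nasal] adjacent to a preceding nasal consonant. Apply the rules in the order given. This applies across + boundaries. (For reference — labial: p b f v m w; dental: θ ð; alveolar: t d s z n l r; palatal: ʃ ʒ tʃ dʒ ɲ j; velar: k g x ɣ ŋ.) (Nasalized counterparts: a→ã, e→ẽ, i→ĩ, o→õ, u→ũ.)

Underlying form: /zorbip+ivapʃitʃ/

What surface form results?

[zorbip+ivapʃitʃ]

Rule 1: no segment meets the rule's conditions; no change.
After rule 1: zorbip+ivapʃitʃ
Rule 2: no segment meets the rule's conditions; no change.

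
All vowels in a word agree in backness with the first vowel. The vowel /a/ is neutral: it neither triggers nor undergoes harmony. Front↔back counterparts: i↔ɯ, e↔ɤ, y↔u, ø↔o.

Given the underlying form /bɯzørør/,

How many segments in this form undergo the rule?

2

/ø/ harmonizes with /ɯ/ ([+back]) → [o]
/ø/ harmonizes with /ɯ/ ([+back]) → [o]
2 segments change.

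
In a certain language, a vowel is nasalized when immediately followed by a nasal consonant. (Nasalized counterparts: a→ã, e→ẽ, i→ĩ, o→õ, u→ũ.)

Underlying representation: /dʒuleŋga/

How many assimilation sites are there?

1

/e/ before nasal /ŋ/ → [ẽ]
1 segment changes.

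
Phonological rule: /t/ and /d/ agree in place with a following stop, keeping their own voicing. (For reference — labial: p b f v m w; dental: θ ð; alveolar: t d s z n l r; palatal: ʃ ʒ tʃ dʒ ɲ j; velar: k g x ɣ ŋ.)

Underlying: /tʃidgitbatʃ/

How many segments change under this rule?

/d/ before /g/ (velar) → [g]
/t/ before /b/ (labial) → [p]
2 segments change.

2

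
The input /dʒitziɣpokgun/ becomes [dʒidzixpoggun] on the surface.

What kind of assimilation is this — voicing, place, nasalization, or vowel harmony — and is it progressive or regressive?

/t/→[d] /ɣ/→[x] /k/→[g].
Each target copies a feature from the following segment, so the direction is regressive.

voicing assimilation, regressive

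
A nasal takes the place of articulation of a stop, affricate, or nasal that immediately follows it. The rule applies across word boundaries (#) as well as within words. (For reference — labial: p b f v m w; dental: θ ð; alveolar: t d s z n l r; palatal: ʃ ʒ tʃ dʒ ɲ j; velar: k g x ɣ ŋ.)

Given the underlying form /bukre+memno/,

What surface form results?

[bukre+menno]

/m/ before /n/ (alveolar) → [n]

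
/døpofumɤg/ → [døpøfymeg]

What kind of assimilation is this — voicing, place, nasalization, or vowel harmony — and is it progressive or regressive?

/o/→[ø] /u/→[y] /ɤ/→[e].
Vowels agree with the first vowel, so the harmony is progressive.

vowel harmony, progressive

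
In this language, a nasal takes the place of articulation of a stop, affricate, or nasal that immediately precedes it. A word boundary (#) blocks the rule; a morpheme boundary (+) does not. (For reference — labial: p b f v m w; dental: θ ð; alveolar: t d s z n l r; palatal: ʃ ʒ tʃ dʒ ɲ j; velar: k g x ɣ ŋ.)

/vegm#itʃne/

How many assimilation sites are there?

/m/ after /g/ (velar) → [ŋ]
/n/ after /tʃ/ (palatal) → [ɲ]
2 segments change.

2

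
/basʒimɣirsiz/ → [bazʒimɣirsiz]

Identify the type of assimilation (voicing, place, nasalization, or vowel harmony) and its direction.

/s/→[z].
Each target copies a feature from the following segment, so the direction is regressive.

voicing assimilation, regressive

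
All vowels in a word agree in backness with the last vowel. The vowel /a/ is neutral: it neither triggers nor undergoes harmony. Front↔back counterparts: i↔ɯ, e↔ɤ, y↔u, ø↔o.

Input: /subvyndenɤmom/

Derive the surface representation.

[subvundɤnɤmom]

/y/ harmonizes with /o/ ([+back]) → [u]
/e/ harmonizes with /o/ ([+back]) → [ɤ]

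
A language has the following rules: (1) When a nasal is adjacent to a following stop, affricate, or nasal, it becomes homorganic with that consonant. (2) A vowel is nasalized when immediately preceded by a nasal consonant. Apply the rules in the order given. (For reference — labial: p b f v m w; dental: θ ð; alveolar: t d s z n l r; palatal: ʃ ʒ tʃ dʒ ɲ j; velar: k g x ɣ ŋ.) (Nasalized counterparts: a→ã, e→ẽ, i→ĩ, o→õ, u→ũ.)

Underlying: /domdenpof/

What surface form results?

Rule 1: /m/ before /d/ (alveolar) → [n]
Rule 1: /n/ before /p/ (labial) → [m]
After rule 1: dondempof
Rule 2: no segment meets the rule's conditions; no change.

[dondempof]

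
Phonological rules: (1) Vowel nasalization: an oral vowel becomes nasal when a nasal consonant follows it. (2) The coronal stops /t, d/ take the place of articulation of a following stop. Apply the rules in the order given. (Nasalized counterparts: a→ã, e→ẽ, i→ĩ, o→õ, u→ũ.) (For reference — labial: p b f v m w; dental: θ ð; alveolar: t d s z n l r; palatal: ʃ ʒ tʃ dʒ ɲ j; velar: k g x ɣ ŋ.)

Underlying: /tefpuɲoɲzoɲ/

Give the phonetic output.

[tefpũɲõɲzõɲ]

Rule 1: /u/ before nasal /ɲ/ → [ũ]
Rule 1: /o/ before nasal /ɲ/ → [õ]
Rule 1: /o/ before nasal /ɲ/ → [õ]
After rule 1: tefpũɲõɲzõɲ
Rule 2: no segment meets the rule's conditions; no change.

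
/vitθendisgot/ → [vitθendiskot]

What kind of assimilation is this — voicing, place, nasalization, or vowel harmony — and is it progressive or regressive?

/g/→[k].
Each target copies a feature from the preceding segment, so the direction is progressive.

voicing assimilation, progressive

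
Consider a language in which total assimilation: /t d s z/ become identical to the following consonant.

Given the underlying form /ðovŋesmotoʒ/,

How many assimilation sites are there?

/s/ before /m/ → [m] (total assimilation)
1 segment changes.

1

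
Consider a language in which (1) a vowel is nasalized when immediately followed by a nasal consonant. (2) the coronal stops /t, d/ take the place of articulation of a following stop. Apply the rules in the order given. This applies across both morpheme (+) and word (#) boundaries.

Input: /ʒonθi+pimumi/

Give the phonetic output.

Rule 1: /o/ before nasal /n/ → [õ]
Rule 1: /i/ before nasal /m/ → [ĩ]
Rule 1: /u/ before nasal /m/ → [ũ]
After rule 1: ʒõnθi+pĩmũmi
Rule 2: no segment meets the rule's conditions; no change.

[ʒõnθi+pĩmũmi]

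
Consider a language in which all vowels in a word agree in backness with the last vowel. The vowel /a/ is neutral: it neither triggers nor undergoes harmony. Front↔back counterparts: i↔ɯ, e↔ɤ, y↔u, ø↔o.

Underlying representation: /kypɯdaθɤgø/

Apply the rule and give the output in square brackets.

[kypidaθegø]

/ɯ/ harmonizes with /ø/ ([-back]) → [i]
/ɤ/ harmonizes with /ø/ ([-back]) → [e]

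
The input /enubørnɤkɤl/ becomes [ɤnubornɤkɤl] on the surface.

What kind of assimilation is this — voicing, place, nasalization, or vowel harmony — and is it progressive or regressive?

vowel harmony, regressive

/e/→[ɤ] /ø/→[o].
Vowels agree with the last vowel, so the harmony is regressive.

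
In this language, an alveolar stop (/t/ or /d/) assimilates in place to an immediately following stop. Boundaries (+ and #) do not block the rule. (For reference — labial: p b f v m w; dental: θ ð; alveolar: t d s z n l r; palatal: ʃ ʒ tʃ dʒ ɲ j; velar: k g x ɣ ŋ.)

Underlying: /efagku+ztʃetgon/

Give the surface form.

[efagku+ztʃekgon]

/t/ before /g/ (velar) → [k]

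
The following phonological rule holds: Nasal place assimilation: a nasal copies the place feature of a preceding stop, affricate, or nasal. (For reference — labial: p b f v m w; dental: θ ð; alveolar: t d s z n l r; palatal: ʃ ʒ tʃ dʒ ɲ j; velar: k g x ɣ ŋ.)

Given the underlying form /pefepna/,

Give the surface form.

/n/ after /p/ (labial) → [m]

[pefepma]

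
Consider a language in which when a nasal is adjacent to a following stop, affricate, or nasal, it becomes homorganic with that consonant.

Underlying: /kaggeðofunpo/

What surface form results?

/n/ before /p/ (labial) → [m]

[kaggeðofumpo]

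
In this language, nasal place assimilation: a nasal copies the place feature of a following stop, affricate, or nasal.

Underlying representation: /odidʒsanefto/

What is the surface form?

[odidʒsanefto]

no segment meets the rule's conditions; no change.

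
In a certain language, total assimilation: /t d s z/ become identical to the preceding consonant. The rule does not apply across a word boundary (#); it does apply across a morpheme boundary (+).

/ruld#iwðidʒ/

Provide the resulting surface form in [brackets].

/d/ after /l/ → [l] (total assimilation)

[rull#iwðidʒ]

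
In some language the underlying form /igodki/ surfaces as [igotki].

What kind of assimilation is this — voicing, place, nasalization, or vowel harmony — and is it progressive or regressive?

voicing assimilation, regressive

/d/→[t].
Each target copies a feature from the following segment, so the direction is regressive.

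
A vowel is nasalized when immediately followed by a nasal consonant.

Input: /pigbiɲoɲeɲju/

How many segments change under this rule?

3

/i/ before nasal /ɲ/ → [ĩ]
/o/ before nasal /ɲ/ → [õ]
/e/ before nasal /ɲ/ → [ẽ]
3 segments change.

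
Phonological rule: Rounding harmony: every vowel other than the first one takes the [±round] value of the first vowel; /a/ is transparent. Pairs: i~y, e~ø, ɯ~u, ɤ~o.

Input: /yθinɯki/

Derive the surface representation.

/i/ harmonizes with /y/ ([+round]) → [y]
/ɯ/ harmonizes with /y/ ([+round]) → [u]
/i/ harmonizes with /y/ ([+round]) → [y]

[yθynuky]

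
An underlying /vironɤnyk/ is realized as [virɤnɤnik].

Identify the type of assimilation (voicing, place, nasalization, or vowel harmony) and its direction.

vowel harmony, progressive

/o/→[ɤ] /y/→[i].
Vowels agree with the first vowel, so the harmony is progressive.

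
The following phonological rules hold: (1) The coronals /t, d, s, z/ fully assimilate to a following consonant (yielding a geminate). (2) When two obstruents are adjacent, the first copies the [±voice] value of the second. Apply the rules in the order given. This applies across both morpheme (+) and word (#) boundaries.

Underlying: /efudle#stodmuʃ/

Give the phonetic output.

Rule 1: /d/ before /l/ → [l] (total assimilation)
Rule 1: /s/ before /t/ → [t] (total assimilation)
Rule 1: /d/ before /m/ → [m] (total assimilation)
After rule 1: efulle#ttommuʃ
Rule 2: no segment meets the rule's conditions; no change.

[efulle#ttommuʃ]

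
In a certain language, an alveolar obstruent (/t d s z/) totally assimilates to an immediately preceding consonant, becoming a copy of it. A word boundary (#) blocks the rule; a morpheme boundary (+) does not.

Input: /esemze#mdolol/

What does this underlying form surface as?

[esemme#mmolol]

/z/ after /m/ → [m] (total assimilation)
/d/ after /m/ → [m] (total assimilation)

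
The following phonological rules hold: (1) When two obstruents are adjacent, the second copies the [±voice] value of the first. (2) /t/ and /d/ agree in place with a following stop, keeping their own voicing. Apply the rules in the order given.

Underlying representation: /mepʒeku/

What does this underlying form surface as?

Rule 1: /ʒ/ after /p/ (voiceless) → [ʃ]
After rule 1: mepʃeku
Rule 2: no segment meets the rule's conditions; no change.

[mepʃeku]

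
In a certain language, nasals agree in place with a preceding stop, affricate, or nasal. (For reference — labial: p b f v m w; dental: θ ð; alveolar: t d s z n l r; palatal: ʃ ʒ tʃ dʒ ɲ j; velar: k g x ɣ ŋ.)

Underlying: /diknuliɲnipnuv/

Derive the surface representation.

[dikŋuliɲɲipmuv]

/n/ after /k/ (velar) → [ŋ]
/n/ after /ɲ/ (palatal) → [ɲ]
/n/ after /p/ (labial) → [m]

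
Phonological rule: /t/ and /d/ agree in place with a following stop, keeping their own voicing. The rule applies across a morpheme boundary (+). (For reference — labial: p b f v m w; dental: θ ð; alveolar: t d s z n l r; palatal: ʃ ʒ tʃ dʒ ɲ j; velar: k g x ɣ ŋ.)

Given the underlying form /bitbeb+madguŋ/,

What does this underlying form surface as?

[bipbeb+magguŋ]

/t/ before /b/ (labial) → [p]
/d/ before /g/ (velar) → [g]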